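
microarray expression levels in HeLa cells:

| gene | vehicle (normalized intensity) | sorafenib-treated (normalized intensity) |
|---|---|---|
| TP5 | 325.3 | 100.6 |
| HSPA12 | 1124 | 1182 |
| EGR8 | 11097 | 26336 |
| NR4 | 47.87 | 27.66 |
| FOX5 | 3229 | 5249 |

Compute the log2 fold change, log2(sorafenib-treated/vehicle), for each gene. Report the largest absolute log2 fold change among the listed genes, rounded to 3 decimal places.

1.693

log2(100.6/325.3) = -1.693  (TP5)
log2(1182/1124) = 0.073  (HSPA12)
log2(26336/11097) = 1.247  (EGR8)
log2(27.66/47.87) = -0.791  (NR4)
log2(5249/3229) = 0.701  (FOX5)
The largest magnitude belongs to TP5.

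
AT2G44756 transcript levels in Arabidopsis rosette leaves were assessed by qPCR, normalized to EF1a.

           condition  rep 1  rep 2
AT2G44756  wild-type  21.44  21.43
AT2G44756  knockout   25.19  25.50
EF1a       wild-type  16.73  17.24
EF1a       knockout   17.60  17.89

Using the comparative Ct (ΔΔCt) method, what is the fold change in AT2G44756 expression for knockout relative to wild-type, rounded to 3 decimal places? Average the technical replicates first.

Mean Ct: AT2G44756 wild-type 21.435; AT2G44756 knockout 25.345; EF1a wild-type 16.985; EF1a knockout 17.745
ΔCt(wild-type) = 21.435 − 16.985 = 4.450
ΔCt(knockout) = 25.345 − 17.745 = 7.600
ΔΔCt = 7.600 − 4.450 = 3.150
Fold change = 2^(−3.150) = 0.1127

0.113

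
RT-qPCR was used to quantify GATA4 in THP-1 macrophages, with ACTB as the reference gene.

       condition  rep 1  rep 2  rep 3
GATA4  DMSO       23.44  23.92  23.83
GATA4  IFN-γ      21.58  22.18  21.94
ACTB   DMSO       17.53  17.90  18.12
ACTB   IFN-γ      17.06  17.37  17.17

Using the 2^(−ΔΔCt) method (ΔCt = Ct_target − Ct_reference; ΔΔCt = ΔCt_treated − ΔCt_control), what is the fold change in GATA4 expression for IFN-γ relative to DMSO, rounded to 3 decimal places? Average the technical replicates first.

2.266

Mean Ct: GATA4 DMSO 23.730; GATA4 IFN-γ 21.900; ACTB DMSO 17.850; ACTB IFN-γ 17.200
ΔCt(DMSO) = 23.730 − 17.850 = 5.880
ΔCt(IFN-γ) = 21.900 − 17.200 = 4.700
ΔΔCt = 4.700 − 5.880 = -1.180
Fold change = 2^(−(-1.180)) = 2^1.180 = 2.2658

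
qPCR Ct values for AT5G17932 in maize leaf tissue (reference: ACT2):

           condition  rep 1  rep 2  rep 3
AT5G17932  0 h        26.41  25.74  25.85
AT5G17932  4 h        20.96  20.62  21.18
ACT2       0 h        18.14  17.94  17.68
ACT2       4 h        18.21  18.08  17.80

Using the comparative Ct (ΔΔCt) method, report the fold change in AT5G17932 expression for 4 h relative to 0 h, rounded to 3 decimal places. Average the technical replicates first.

36.504

Mean Ct: AT5G17932 0 h 26.000; AT5G17932 4 h 20.920; ACT2 0 h 17.920; ACT2 4 h 18.030
ΔCt(0 h) = 26.000 − 17.920 = 8.080
ΔCt(4 h) = 20.920 − 18.030 = 2.890
ΔΔCt = 2.890 − 8.080 = -5.190
Fold change = 2^(−(-5.190)) = 2^5.190 = 36.5044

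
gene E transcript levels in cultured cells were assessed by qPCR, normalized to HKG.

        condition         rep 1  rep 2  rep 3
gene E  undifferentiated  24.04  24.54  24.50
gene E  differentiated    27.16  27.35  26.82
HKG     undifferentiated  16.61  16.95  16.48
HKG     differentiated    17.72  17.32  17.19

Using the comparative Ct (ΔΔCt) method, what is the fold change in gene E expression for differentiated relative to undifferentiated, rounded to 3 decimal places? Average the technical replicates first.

0.247

Mean Ct: gene E undifferentiated 24.360; gene E differentiated 27.110; HKG undifferentiated 16.680; HKG differentiated 17.410
ΔCt(undifferentiated) = 24.360 − 16.680 = 7.680
ΔCt(differentiated) = 27.110 − 17.410 = 9.700
ΔΔCt = 9.700 − 7.680 = 2.020
Fold change = 2^(−2.020) = 0.2466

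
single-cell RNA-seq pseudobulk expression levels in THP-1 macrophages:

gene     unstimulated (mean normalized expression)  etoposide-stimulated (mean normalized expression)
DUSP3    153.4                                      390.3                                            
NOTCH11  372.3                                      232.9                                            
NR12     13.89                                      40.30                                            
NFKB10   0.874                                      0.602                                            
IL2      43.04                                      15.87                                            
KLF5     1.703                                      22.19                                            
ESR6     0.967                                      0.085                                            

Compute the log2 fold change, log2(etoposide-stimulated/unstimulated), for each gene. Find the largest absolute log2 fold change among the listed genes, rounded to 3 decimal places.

log2(390.3/153.4) = 1.347  (DUSP3)
log2(232.9/372.3) = -0.677  (NOTCH11)
log2(40.30/13.89) = 1.537  (NR12)
log2(0.602/0.874) = -0.538  (NFKB10)
log2(15.87/43.04) = -1.439  (IL2)
log2(22.19/1.703) = 3.704  (KLF5)
log2(0.085/0.967) = -3.508  (ESR6)
The largest magnitude belongs to KLF5.

3.704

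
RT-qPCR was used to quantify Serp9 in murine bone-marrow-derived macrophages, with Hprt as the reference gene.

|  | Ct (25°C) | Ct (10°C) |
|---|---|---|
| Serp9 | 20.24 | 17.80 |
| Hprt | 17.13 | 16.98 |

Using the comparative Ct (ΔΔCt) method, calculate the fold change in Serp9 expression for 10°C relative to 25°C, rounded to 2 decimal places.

4.89

ΔCt(25°C) = 20.240 − 17.130 = 3.110
ΔCt(10°C) = 17.800 − 16.980 = 0.820
ΔΔCt = 0.820 − 3.110 = -2.290
Fold change = 2^(−(-2.290)) = 2^2.290 = 4.891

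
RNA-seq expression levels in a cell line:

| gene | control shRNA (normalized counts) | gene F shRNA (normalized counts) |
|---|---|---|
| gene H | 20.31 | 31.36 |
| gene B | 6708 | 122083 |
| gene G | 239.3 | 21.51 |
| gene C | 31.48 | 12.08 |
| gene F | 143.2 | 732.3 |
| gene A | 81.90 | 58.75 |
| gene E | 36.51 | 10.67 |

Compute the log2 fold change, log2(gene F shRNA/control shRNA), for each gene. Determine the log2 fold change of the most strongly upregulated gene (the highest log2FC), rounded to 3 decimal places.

4.186

log2(31.36/20.31) = 0.627  (gene H)
log2(122083/6708) = 4.186  (gene B)
log2(21.51/239.3) = -3.476  (gene G)
log2(12.08/31.48) = -1.382  (gene C)
log2(732.3/143.2) = 2.354  (gene F)
log2(58.75/81.90) = -0.479  (gene A)
log2(10.67/36.51) = -1.775  (gene E)
gene B is most strongly upregulated.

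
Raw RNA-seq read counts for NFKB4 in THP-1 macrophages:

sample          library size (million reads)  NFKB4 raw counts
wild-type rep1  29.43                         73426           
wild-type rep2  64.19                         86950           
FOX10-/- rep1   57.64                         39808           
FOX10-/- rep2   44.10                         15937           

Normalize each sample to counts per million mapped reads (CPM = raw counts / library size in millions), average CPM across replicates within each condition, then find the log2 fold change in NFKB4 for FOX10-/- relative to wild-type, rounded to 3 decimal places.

CPM(wild-type rep1) = 73426 / 29.43 = 2494.9371
CPM(wild-type rep2) = 86950 / 64.19 = 1354.5724
CPM(FOX10-/- rep1) = 39808 / 57.64 = 690.6315
CPM(FOX10-/- rep2) = 15937 / 44.10 = 361.3832
mean CPM(wild-type) = 1924.7548; mean CPM(FOX10-/-) = 526.0074
Fold change = 526.0074 / 1924.7548 = 0.27329
log2(0.27329) = -1.8715

-1.872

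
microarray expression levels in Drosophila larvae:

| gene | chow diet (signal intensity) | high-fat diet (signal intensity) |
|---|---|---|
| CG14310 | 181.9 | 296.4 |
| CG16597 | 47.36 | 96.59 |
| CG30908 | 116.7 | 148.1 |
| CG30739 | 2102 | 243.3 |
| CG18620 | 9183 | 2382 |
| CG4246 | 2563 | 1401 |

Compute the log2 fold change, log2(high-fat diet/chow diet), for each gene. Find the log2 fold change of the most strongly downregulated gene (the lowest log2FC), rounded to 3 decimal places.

-3.111

log2(296.4/181.9) = 0.704  (CG14310)
log2(96.59/47.36) = 1.028  (CG16597)
log2(148.1/116.7) = 0.344  (CG30908)
log2(243.3/2102) = -3.111  (CG30739)
log2(2382/9183) = -1.947  (CG18620)
log2(1401/2563) = -0.871  (CG4246)
CG30739 is most strongly downregulated.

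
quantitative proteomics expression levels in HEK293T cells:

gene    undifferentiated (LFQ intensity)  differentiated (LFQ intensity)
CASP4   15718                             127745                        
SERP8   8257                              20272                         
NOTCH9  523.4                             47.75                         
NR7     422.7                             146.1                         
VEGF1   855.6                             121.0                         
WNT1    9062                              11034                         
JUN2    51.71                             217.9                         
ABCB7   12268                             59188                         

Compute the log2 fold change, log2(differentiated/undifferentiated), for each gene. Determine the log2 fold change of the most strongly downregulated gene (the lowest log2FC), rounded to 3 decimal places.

log2(127745/15718) = 3.023  (CASP4)
log2(20272/8257) = 1.296  (SERP8)
log2(47.75/523.4) = -3.454  (NOTCH9)
log2(146.1/422.7) = -1.533  (NR7)
log2(121.0/855.6) = -2.822  (VEGF1)
log2(11034/9062) = 0.284  (WNT1)
log2(217.9/51.71) = 2.075  (JUN2)
log2(59188/12268) = 2.270  (ABCB7)
NOTCH9 is most strongly downregulated.

-3.454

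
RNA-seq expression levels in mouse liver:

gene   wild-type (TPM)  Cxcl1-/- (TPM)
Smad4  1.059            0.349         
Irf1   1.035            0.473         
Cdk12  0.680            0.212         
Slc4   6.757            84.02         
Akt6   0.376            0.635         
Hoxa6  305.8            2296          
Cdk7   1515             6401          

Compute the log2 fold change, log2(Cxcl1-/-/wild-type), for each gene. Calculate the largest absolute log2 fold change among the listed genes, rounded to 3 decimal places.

3.636

log2(0.349/1.059) = -1.601  (Smad4)
log2(0.473/1.035) = -1.130  (Irf1)
log2(0.212/0.680) = -1.681  (Cdk12)
log2(84.02/6.757) = 3.636  (Slc4)
log2(0.635/0.376) = 0.756  (Akt6)
log2(2296/305.8) = 2.908  (Hoxa6)
log2(6401/1515) = 2.079  (Cdk7)
The largest magnitude belongs to Slc4.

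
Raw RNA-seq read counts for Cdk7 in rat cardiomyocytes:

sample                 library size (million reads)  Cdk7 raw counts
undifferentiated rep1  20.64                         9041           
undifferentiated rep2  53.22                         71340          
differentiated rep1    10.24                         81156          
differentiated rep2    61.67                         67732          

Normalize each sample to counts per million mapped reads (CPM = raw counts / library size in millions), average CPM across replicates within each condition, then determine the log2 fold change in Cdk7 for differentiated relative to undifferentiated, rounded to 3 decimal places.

2.343

CPM(undifferentiated rep1) = 9041 / 20.64 = 438.0329
CPM(undifferentiated rep2) = 71340 / 53.22 = 1340.4735
CPM(differentiated rep1) = 81156 / 10.24 = 7925.3906
CPM(differentiated rep2) = 67732 / 61.67 = 1098.2974
mean CPM(undifferentiated) = 889.2532; mean CPM(differentiated) = 4511.8440
Fold change = 4511.8440 / 889.2532 = 5.07374
log2(5.07374) = 2.3431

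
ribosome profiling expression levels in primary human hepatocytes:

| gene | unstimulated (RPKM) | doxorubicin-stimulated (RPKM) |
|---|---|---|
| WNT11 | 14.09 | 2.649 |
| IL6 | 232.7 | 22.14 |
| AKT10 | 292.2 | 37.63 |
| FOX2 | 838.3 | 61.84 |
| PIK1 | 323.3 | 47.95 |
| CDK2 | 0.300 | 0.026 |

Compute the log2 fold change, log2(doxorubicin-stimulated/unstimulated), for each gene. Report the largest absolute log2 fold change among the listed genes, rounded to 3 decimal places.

log2(2.649/14.09) = -2.411  (WNT11)
log2(22.14/232.7) = -3.394  (IL6)
log2(37.63/292.2) = -2.957  (AKT10)
log2(61.84/838.3) = -3.761  (FOX2)
log2(47.95/323.3) = -2.753  (PIK1)
log2(0.026/0.300) = -3.528  (CDK2)
The largest magnitude belongs to FOX2.

3.761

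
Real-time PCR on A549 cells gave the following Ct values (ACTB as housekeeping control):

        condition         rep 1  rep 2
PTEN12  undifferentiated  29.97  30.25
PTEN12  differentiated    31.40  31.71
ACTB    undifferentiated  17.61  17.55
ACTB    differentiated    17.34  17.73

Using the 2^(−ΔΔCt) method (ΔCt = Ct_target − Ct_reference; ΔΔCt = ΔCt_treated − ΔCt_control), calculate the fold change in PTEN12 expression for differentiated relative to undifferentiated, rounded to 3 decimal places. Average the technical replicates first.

Mean Ct: PTEN12 undifferentiated 30.110; PTEN12 differentiated 31.555; ACTB undifferentiated 17.580; ACTB differentiated 17.535
ΔCt(undifferentiated) = 30.110 − 17.580 = 12.530
ΔCt(differentiated) = 31.555 − 17.535 = 14.020
ΔΔCt = 14.020 − 12.530 = 1.490
Fold change = 2^(−1.490) = 0.3560

0.356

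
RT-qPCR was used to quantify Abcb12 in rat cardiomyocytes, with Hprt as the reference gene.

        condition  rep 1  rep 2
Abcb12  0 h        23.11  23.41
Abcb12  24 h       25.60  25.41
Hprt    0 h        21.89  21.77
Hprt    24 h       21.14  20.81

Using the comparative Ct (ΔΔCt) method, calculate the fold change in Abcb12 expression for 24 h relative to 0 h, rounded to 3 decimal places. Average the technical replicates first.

Mean Ct: Abcb12 0 h 23.260; Abcb12 24 h 25.505; Hprt 0 h 21.830; Hprt 24 h 20.975
ΔCt(0 h) = 23.260 − 21.830 = 1.430
ΔCt(24 h) = 25.505 − 20.975 = 4.530
ΔΔCt = 4.530 − 1.430 = 3.100
Fold change = 2^(−3.100) = 0.1166

0.117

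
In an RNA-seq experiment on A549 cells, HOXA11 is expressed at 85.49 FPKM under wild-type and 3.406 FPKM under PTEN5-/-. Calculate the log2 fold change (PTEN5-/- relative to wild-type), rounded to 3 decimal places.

Fold change = 3.406 / 85.49 = 0.0398
log2(0.0398) = -4.6496

-4.650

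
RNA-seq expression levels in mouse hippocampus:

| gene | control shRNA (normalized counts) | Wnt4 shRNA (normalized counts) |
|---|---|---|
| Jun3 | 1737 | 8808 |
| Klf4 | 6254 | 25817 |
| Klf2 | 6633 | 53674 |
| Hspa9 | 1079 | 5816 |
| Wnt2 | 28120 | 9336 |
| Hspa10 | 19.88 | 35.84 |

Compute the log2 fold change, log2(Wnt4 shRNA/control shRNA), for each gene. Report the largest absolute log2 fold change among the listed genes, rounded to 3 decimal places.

log2(8808/1737) = 2.342  (Jun3)
log2(25817/6254) = 2.045  (Klf4)
log2(53674/6633) = 3.016  (Klf2)
log2(5816/1079) = 2.430  (Hspa9)
log2(9336/28120) = -1.591  (Wnt2)
log2(35.84/19.88) = 0.850  (Hspa10)
The largest magnitude belongs to Klf2.

3.016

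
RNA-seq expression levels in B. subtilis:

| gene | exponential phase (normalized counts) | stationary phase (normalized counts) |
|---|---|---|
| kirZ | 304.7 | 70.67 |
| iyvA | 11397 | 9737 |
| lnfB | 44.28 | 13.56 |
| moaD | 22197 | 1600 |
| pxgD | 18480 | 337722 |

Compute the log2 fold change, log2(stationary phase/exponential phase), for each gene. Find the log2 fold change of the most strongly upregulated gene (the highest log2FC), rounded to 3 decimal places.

4.192

log2(70.67/304.7) = -2.108  (kirZ)
log2(9737/11397) = -0.227  (iyvA)
log2(13.56/44.28) = -1.707  (lnfB)
log2(1600/22197) = -3.794  (moaD)
log2(337722/18480) = 4.192  (pxgD)
pxgD is most strongly upregulated.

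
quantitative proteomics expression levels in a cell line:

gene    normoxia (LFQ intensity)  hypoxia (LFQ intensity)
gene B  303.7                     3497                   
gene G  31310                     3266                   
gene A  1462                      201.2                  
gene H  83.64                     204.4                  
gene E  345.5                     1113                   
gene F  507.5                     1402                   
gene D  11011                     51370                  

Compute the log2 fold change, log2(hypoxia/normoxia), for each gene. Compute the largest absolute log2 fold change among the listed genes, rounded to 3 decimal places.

log2(3497/303.7) = 3.525  (gene B)
log2(3266/31310) = -3.261  (gene G)
log2(201.2/1462) = -2.861  (gene A)
log2(204.4/83.64) = 1.289  (gene H)
log2(1113/345.5) = 1.688  (gene E)
log2(1402/507.5) = 1.466  (gene F)
log2(51370/11011) = 2.222  (gene D)
The largest magnitude belongs to gene B.

3.525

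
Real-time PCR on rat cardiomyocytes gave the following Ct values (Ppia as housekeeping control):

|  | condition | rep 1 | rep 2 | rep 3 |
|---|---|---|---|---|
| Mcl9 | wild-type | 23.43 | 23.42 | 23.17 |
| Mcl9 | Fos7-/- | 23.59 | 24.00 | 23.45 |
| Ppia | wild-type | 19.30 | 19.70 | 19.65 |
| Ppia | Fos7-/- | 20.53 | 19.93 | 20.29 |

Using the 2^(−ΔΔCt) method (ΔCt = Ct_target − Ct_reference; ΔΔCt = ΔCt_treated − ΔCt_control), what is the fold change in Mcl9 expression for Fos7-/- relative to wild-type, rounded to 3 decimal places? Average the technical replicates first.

1.283

Mean Ct: Mcl9 wild-type 23.340; Mcl9 Fos7-/- 23.680; Ppia wild-type 19.550; Ppia Fos7-/- 20.250
ΔCt(wild-type) = 23.340 − 19.550 = 3.790
ΔCt(Fos7-/-) = 23.680 − 20.250 = 3.430
ΔΔCt = 3.430 − 3.790 = -0.360
Fold change = 2^(−(-0.360)) = 2^0.360 = 1.2834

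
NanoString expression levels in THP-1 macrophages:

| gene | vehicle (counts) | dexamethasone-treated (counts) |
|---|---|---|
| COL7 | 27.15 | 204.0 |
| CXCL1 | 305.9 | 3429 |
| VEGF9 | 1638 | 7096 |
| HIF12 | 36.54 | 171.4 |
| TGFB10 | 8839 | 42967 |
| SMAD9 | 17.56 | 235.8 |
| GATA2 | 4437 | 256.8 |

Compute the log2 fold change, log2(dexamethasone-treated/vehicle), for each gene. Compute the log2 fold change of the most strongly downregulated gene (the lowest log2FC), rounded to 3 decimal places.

log2(204.0/27.15) = 2.910  (COL7)
log2(3429/305.9) = 3.487  (CXCL1)
log2(7096/1638) = 2.115  (VEGF9)
log2(171.4/36.54) = 2.230  (HIF12)
log2(42967/8839) = 2.281  (TGFB10)
log2(235.8/17.56) = 3.747  (SMAD9)
log2(256.8/4437) = -4.111  (GATA2)
GATA2 is most strongly downregulated.

-4.111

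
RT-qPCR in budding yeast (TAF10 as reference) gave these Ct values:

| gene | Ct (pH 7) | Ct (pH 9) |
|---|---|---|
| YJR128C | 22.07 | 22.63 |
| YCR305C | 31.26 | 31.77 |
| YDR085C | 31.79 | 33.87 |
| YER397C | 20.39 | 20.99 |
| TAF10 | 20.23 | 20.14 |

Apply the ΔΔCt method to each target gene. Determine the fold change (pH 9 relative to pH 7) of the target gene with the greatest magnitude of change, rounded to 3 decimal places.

YJR128C: ΔΔCt = (22.63−20.14) − (22.07−20.23) = 2.49 − 1.84 = 0.65; fold change = 2^-0.65 = 0.637
YCR305C: ΔΔCt = (31.77−20.14) − (31.26−20.23) = 11.63 − 11.03 = 0.60; fold change = 2^-0.60 = 0.660
YDR085C: ΔΔCt = (33.87−20.14) − (31.79−20.23) = 13.73 − 11.56 = 2.17; fold change = 2^-2.17 = 0.222
YER397C: ΔΔCt = (20.99−20.14) − (20.39−20.23) = 0.85 − 0.16 = 0.69; fold change = 2^-0.69 = 0.620
YDR085C has the largest |ΔΔCt| = 2.17.

0.222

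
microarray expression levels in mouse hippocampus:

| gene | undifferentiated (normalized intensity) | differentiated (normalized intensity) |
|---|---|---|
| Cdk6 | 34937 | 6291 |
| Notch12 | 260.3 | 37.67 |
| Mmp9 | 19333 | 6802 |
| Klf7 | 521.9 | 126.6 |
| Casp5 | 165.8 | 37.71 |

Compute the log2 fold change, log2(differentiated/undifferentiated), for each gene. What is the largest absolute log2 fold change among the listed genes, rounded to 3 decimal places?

2.789

log2(6291/34937) = -2.473  (Cdk6)
log2(37.67/260.3) = -2.789  (Notch12)
log2(6802/19333) = -1.507  (Mmp9)
log2(126.6/521.9) = -2.043  (Klf7)
log2(37.71/165.8) = -2.136  (Casp5)
The largest magnitude belongs to Notch12.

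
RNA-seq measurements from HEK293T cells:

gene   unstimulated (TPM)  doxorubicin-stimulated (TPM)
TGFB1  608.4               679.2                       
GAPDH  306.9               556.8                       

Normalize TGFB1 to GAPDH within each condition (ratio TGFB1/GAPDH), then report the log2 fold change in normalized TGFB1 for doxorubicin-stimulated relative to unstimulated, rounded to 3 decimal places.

TGFB1/GAPDH (unstimulated) = 608.4 / 306.9 = 1.9824
TGFB1/GAPDH (doxorubicin-stimulated) = 679.2 / 556.8 = 1.2198
Fold change = 1.2198 / 1.9824 = 0.6153
log2(0.6153) = -0.7006

-0.701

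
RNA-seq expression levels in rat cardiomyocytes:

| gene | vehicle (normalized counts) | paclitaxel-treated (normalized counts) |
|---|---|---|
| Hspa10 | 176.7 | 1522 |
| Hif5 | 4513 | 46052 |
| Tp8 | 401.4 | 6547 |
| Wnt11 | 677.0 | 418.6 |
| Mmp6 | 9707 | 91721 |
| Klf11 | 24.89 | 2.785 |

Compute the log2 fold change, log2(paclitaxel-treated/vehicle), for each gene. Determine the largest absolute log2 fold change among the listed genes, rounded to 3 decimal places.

4.028

log2(1522/176.7) = 3.107  (Hspa10)
log2(46052/4513) = 3.351  (Hif5)
log2(6547/401.4) = 4.028  (Tp8)
log2(418.6/677.0) = -0.694  (Wnt11)
log2(91721/9707) = 3.240  (Mmp6)
log2(2.785/24.89) = -3.160  (Klf11)
The largest magnitude belongs to Tp8.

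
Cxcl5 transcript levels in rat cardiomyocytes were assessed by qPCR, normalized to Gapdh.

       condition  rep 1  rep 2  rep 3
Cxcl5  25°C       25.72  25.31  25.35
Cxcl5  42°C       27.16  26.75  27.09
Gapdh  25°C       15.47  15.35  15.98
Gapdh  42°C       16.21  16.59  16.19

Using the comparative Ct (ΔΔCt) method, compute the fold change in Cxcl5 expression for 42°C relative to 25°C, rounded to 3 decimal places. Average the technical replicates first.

0.570

Mean Ct: Cxcl5 25°C 25.460; Cxcl5 42°C 27.000; Gapdh 25°C 15.600; Gapdh 42°C 16.330
ΔCt(25°C) = 25.460 − 15.600 = 9.860
ΔCt(42°C) = 27.000 − 16.330 = 10.670
ΔΔCt = 10.670 − 9.860 = 0.810
Fold change = 2^(−0.810) = 0.5704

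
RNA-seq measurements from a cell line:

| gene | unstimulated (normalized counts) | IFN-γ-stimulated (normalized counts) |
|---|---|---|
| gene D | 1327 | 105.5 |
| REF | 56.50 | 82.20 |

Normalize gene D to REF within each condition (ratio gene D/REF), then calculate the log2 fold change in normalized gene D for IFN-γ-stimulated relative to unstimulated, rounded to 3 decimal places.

-4.194

gene D/REF (unstimulated) = 1327 / 56.50 = 23.487
gene D/REF (IFN-γ-stimulated) = 105.5 / 82.20 = 1.2835
Fold change = 1.2835 / 23.487 = 0.0546
log2(0.0546) = -4.1937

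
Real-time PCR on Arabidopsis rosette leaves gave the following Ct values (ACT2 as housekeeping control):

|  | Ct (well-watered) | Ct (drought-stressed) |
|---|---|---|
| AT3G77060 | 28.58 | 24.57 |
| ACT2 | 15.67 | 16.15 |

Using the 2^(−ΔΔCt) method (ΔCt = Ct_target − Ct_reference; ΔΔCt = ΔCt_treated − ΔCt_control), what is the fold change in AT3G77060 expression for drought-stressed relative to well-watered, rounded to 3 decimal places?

ΔCt(well-watered) = 28.580 − 15.670 = 12.910
ΔCt(drought-stressed) = 24.570 − 16.150 = 8.420
ΔΔCt = 8.420 − 12.910 = -4.490
Fold change = 2^(−(-4.490)) = 2^4.490 = 22.4711

22.471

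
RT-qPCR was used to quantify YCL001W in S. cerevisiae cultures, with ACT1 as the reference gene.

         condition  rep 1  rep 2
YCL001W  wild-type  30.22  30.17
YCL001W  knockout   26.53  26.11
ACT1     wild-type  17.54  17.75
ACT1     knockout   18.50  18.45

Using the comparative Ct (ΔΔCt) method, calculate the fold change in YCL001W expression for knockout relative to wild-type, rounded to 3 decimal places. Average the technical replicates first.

Mean Ct: YCL001W wild-type 30.195; YCL001W knockout 26.320; ACT1 wild-type 17.645; ACT1 knockout 18.475
ΔCt(wild-type) = 30.195 − 17.645 = 12.550
ΔCt(knockout) = 26.320 − 18.475 = 7.845
ΔΔCt = 7.845 − 12.550 = -4.705
Fold change = 2^(−(-4.705)) = 2^4.705 = 26.0823

26.082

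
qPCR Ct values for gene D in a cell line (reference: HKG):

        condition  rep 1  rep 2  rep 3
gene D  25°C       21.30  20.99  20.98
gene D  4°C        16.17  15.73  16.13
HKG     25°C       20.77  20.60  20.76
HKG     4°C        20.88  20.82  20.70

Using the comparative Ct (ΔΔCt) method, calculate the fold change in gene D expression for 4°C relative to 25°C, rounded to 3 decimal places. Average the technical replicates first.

36.002

Mean Ct: gene D 25°C 21.090; gene D 4°C 16.010; HKG 25°C 20.710; HKG 4°C 20.800
ΔCt(25°C) = 21.090 − 20.710 = 0.380
ΔCt(4°C) = 16.010 − 20.800 = -4.790
ΔΔCt = -4.790 − 0.380 = -5.170
Fold change = 2^(−(-5.170)) = 2^5.170 = 36.0019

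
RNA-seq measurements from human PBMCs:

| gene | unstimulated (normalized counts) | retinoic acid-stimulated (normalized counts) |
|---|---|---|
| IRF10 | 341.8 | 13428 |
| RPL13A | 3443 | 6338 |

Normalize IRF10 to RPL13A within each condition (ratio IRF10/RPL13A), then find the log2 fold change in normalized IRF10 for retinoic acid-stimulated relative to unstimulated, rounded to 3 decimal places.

IRF10/RPL13A (unstimulated) = 341.8 / 3443 = 0.099274
IRF10/RPL13A (retinoic acid-stimulated) = 13428 / 6338 = 2.1186
Fold change = 2.1186 / 0.099274 = 21.3415
log2(21.3415) = 4.4156

4.416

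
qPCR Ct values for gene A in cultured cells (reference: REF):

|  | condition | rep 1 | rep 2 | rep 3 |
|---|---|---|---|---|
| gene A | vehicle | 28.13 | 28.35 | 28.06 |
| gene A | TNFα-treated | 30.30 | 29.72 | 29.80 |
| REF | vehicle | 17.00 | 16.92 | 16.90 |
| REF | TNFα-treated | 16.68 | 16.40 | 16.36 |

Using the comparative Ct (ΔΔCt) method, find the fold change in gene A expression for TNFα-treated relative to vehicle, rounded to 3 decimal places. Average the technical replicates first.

0.215

Mean Ct: gene A vehicle 28.180; gene A TNFα-treated 29.940; REF vehicle 16.940; REF TNFα-treated 16.480
ΔCt(vehicle) = 28.180 − 16.940 = 11.240
ΔCt(TNFα-treated) = 29.940 − 16.480 = 13.460
ΔΔCt = 13.460 − 11.240 = 2.220
Fold change = 2^(−2.220) = 0.2146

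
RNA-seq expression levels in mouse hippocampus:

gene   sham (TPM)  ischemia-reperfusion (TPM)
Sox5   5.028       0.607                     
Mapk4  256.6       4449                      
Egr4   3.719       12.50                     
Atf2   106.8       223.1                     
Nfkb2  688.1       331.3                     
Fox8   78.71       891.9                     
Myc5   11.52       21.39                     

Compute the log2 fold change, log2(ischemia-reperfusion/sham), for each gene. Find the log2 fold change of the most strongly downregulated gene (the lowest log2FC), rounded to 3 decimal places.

-3.050

log2(0.607/5.028) = -3.050  (Sox5)
log2(4449/256.6) = 4.116  (Mapk4)
log2(12.50/3.719) = 1.749  (Egr4)
log2(223.1/106.8) = 1.063  (Atf2)
log2(331.3/688.1) = -1.054  (Nfkb2)
log2(891.9/78.71) = 3.502  (Fox8)
log2(21.39/11.52) = 0.893  (Myc5)
Sox5 is most strongly downregulated.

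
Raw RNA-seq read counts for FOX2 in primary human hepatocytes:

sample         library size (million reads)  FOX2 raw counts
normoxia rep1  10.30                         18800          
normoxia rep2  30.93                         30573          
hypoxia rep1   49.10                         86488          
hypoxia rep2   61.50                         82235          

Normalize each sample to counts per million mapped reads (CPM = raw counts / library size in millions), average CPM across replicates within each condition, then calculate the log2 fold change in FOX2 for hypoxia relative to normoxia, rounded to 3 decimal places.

0.139

CPM(normoxia rep1) = 18800 / 10.30 = 1825.2427
CPM(normoxia rep2) = 30573 / 30.93 = 988.4578
CPM(hypoxia rep1) = 86488 / 49.10 = 1761.4664
CPM(hypoxia rep2) = 82235 / 61.50 = 1337.1545
mean CPM(normoxia) = 1406.8503; mean CPM(hypoxia) = 1549.3104
Fold change = 1549.3104 / 1406.8503 = 1.10126
log2(1.10126) = 0.1392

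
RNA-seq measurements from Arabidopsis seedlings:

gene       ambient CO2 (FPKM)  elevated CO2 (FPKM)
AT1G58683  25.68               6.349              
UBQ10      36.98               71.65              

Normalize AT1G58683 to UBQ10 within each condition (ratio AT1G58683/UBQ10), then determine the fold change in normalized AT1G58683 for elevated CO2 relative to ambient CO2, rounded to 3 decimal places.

AT1G58683/UBQ10 (ambient CO2) = 25.68 / 36.98 = 0.69443
AT1G58683/UBQ10 (elevated CO2) = 6.349 / 71.65 = 0.088611
Fold change = 0.088611 / 0.69443 = 0.1276

0.128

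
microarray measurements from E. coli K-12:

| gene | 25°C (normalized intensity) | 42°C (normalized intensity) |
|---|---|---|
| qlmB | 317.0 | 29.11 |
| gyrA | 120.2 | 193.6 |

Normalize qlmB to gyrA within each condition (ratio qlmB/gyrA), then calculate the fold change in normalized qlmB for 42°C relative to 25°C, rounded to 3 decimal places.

0.057

qlmB/gyrA (25°C) = 317.0 / 120.2 = 2.6373
qlmB/gyrA (42°C) = 29.11 / 193.6 = 0.15036
Fold change = 0.15036 / 2.6373 = 0.0570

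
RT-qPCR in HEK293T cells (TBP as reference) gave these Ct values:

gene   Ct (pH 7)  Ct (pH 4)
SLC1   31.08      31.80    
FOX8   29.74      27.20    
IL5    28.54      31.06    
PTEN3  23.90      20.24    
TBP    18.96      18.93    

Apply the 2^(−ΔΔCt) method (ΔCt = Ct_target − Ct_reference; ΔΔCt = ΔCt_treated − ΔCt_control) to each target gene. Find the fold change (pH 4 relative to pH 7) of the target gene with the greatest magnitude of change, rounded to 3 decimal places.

SLC1: ΔΔCt = (31.80−18.93) − (31.08−18.96) = 12.87 − 12.12 = 0.75; fold change = 2^-0.75 = 0.595
FOX8: ΔΔCt = (27.20−18.93) − (29.74−18.96) = 8.27 − 10.78 = -2.51; fold change = 2^2.51 = 5.696
IL5: ΔΔCt = (31.06−18.93) − (28.54−18.96) = 12.13 − 9.58 = 2.55; fold change = 2^-2.55 = 0.171
PTEN3: ΔΔCt = (20.24−18.93) − (23.90−18.96) = 1.31 − 4.94 = -3.63; fold change = 2^3.63 = 12.381
PTEN3 has the largest |ΔΔCt| = 3.63.

12.381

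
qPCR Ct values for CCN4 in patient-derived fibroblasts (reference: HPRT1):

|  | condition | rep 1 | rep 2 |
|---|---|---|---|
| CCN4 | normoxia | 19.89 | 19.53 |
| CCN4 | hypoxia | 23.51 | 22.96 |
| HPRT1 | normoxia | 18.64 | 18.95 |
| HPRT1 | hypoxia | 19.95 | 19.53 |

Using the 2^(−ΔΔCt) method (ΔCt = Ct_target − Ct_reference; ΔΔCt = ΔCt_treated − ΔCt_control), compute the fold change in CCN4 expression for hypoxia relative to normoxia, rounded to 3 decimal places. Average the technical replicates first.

Mean Ct: CCN4 normoxia 19.710; CCN4 hypoxia 23.235; HPRT1 normoxia 18.795; HPRT1 hypoxia 19.740
ΔCt(normoxia) = 19.710 − 18.795 = 0.915
ΔCt(hypoxia) = 23.235 − 19.740 = 3.495
ΔΔCt = 3.495 − 0.915 = 2.580
Fold change = 2^(−2.580) = 0.1672

0.167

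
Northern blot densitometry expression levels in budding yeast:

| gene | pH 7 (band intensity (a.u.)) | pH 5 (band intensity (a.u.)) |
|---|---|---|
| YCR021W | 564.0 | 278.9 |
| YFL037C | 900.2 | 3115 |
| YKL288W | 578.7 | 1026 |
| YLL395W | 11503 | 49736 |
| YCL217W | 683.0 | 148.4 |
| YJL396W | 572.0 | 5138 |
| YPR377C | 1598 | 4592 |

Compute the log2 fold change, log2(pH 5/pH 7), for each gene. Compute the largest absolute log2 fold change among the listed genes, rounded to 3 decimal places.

log2(278.9/564.0) = -1.016  (YCR021W)
log2(3115/900.2) = 1.791  (YFL037C)
log2(1026/578.7) = 0.826  (YKL288W)
log2(49736/11503) = 2.112  (YLL395W)
log2(148.4/683.0) = -2.202  (YCL217W)
log2(5138/572.0) = 3.167  (YJL396W)
log2(4592/1598) = 1.523  (YPR377C)
The largest magnitude belongs to YJL396W.

3.167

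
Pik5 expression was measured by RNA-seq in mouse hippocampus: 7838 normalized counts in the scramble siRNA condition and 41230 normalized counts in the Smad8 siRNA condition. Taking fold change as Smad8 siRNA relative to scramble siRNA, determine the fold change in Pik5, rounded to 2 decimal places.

Fold change = 41230 / 7838 = 5.260
Pik5 is upregulated.

5.26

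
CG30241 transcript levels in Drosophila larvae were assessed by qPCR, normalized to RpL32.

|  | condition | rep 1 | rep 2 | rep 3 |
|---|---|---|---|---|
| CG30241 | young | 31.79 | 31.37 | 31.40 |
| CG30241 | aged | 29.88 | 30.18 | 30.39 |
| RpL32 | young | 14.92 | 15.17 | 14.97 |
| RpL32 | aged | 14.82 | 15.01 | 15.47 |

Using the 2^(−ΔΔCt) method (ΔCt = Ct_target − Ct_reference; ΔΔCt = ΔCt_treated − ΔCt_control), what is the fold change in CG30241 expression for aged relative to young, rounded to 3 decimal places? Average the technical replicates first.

2.732

Mean Ct: CG30241 young 31.520; CG30241 aged 30.150; RpL32 young 15.020; RpL32 aged 15.100
ΔCt(young) = 31.520 − 15.020 = 16.500
ΔCt(aged) = 30.150 − 15.100 = 15.050
ΔΔCt = 15.050 − 16.500 = -1.450
Fold change = 2^(−(-1.450)) = 2^1.450 = 2.7321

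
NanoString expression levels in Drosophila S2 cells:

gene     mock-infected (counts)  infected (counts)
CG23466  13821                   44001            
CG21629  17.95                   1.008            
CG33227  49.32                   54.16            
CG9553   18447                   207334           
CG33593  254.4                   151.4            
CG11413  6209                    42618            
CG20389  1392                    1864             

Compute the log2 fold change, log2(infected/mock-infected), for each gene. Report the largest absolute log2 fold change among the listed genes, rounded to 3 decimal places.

log2(44001/13821) = 1.671  (CG23466)
log2(1.008/17.95) = -4.154  (CG21629)
log2(54.16/49.32) = 0.135  (CG33227)
log2(207334/18447) = 3.490  (CG9553)
log2(151.4/254.4) = -0.749  (CG33593)
log2(42618/6209) = 2.779  (CG11413)
log2(1864/1392) = 0.421  (CG20389)
The largest magnitude belongs to CG21629.

4.154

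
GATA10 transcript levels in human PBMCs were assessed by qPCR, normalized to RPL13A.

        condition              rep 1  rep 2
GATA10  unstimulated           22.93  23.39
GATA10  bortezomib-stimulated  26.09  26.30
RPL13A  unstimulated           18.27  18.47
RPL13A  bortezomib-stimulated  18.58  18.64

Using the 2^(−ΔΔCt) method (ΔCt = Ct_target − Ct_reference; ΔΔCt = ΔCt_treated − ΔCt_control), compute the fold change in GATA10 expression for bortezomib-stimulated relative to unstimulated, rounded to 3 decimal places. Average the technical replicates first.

0.144

Mean Ct: GATA10 unstimulated 23.160; GATA10 bortezomib-stimulated 26.195; RPL13A unstimulated 18.370; RPL13A bortezomib-stimulated 18.610
ΔCt(unstimulated) = 23.160 − 18.370 = 4.790
ΔCt(bortezomib-stimulated) = 26.195 − 18.610 = 7.585
ΔΔCt = 7.585 − 4.790 = 2.795
Fold change = 2^(−2.795) = 0.1441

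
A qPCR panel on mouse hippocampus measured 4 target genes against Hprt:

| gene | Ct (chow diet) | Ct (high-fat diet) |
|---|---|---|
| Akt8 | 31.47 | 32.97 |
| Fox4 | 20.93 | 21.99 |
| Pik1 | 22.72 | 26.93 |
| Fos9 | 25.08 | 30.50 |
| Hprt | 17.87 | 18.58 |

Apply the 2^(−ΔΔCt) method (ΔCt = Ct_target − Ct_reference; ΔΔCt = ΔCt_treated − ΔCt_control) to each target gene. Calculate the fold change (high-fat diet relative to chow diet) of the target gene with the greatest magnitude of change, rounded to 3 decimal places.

Akt8: ΔΔCt = (32.97−18.58) − (31.47−17.87) = 14.39 − 13.60 = 0.79; fold change = 2^-0.79 = 0.578
Fox4: ΔΔCt = (21.99−18.58) − (20.93−17.87) = 3.41 − 3.06 = 0.35; fold change = 2^-0.35 = 0.785
Pik1: ΔΔCt = (26.93−18.58) − (22.72−17.87) = 8.35 − 4.85 = 3.50; fold change = 2^-3.50 = 0.088
Fos9: ΔΔCt = (30.50−18.58) − (25.08−17.87) = 11.92 − 7.21 = 4.71; fold change = 2^-4.71 = 0.038
Fos9 has the largest |ΔΔCt| = 4.71.

0.038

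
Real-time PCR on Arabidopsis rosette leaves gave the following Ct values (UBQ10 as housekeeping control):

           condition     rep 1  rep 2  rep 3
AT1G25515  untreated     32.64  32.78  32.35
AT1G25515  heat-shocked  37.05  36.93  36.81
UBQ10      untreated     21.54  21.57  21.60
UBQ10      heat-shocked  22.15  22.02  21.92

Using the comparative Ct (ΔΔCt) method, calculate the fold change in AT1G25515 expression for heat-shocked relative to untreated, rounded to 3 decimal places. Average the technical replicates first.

0.068

Mean Ct: AT1G25515 untreated 32.590; AT1G25515 heat-shocked 36.930; UBQ10 untreated 21.570; UBQ10 heat-shocked 22.030
ΔCt(untreated) = 32.590 − 21.570 = 11.020
ΔCt(heat-shocked) = 36.930 − 22.030 = 14.900
ΔΔCt = 14.900 − 11.020 = 3.880
Fold change = 2^(−3.880) = 0.0679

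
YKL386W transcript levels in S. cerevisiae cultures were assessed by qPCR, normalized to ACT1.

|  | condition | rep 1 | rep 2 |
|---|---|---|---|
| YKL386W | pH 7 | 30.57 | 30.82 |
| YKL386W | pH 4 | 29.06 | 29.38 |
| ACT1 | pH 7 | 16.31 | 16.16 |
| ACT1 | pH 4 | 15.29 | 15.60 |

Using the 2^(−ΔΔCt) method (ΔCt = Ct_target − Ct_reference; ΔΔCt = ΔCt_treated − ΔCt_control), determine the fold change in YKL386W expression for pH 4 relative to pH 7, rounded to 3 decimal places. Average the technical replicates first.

Mean Ct: YKL386W pH 7 30.695; YKL386W pH 4 29.220; ACT1 pH 7 16.235; ACT1 pH 4 15.445
ΔCt(pH 7) = 30.695 − 16.235 = 14.460
ΔCt(pH 4) = 29.220 − 15.445 = 13.775
ΔΔCt = 13.775 − 14.460 = -0.685
Fold change = 2^(−(-0.685)) = 2^0.685 = 1.6077

1.608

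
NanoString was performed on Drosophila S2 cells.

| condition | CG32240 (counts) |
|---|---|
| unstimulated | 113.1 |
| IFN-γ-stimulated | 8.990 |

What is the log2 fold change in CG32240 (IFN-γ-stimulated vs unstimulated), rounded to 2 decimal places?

-3.65

Fold change = 8.990 / 113.1 = 0.0795
log2(0.0795) = -3.653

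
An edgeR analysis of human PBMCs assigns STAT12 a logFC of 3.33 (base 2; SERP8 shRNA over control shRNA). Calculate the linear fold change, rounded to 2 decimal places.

Fold change = 2^(3.33) = 10.056

10.06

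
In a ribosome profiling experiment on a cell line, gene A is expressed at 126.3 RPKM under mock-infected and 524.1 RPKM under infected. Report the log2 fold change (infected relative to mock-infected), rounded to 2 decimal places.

Fold change = 524.1 / 126.3 = 4.1496
log2(4.1496) = 2.053

2.05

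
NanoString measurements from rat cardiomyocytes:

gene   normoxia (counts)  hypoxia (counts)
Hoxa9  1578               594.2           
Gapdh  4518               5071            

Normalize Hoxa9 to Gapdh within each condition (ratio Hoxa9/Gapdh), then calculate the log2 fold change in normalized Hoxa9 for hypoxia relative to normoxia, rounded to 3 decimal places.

-1.576

Hoxa9/Gapdh (normoxia) = 1578 / 4518 = 0.34927
Hoxa9/Gapdh (hypoxia) = 594.2 / 5071 = 0.11718
Fold change = 0.11718 / 0.34927 = 0.3355
log2(0.3355) = -1.5757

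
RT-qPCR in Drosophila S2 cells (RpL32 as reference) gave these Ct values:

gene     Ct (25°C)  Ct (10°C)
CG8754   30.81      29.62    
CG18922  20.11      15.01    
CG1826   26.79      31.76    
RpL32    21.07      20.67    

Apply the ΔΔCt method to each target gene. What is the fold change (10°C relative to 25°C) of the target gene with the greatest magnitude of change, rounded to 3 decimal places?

CG8754: ΔΔCt = (29.62−20.67) − (30.81−21.07) = 8.95 − 9.74 = -0.79; fold change = 2^0.79 = 1.729
CG18922: ΔΔCt = (15.01−20.67) − (20.11−21.07) = -5.66 − (-0.96) = -4.70; fold change = 2^4.70 = 25.992
CG1826: ΔΔCt = (31.76−20.67) − (26.79−21.07) = 11.09 − 5.72 = 5.37; fold change = 2^-5.37 = 0.024
CG1826 has the largest |ΔΔCt| = 5.37.

0.024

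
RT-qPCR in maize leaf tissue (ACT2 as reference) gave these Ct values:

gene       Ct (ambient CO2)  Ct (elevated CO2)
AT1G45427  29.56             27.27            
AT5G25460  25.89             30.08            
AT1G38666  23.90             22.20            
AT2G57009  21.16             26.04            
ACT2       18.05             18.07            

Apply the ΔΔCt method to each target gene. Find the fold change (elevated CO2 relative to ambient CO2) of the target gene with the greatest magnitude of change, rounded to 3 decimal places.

AT1G45427: ΔΔCt = (27.27−18.07) − (29.56−18.05) = 9.20 − 11.51 = -2.31; fold change = 2^2.31 = 4.959
AT5G25460: ΔΔCt = (30.08−18.07) − (25.89−18.05) = 12.01 − 7.84 = 4.17; fold change = 2^-4.17 = 0.056
AT1G38666: ΔΔCt = (22.20−18.07) − (23.90−18.05) = 4.13 − 5.85 = -1.72; fold change = 2^1.72 = 3.294
AT2G57009: ΔΔCt = (26.04−18.07) − (21.16−18.05) = 7.97 − 3.11 = 4.86; fold change = 2^-4.86 = 0.034
AT2G57009 has the largest |ΔΔCt| = 4.86.

0.034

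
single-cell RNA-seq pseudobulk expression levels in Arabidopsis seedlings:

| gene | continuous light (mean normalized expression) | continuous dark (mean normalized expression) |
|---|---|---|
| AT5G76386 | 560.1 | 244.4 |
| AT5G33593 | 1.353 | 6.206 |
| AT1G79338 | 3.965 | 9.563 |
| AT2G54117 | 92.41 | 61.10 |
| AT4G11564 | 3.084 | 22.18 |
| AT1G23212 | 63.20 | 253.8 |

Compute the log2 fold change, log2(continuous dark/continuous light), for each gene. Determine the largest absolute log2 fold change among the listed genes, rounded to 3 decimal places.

2.846

log2(244.4/560.1) = -1.196  (AT5G76386)
log2(6.206/1.353) = 2.198  (AT5G33593)
log2(9.563/3.965) = 1.270  (AT1G79338)
log2(61.10/92.41) = -0.597  (AT2G54117)
log2(22.18/3.084) = 2.846  (AT4G11564)
log2(253.8/63.20) = 2.006  (AT1G23212)
The largest magnitude belongs to AT4G11564.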